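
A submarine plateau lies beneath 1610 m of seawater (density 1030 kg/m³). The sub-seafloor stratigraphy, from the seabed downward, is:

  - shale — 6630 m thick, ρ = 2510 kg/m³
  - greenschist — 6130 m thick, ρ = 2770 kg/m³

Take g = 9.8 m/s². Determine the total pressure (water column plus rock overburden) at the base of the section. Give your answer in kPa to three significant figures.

seawater: 1030 kg/m³ × 9.8 m/s² × 1610 m = 1.625×10^7 Pa = 16251 kPa
shale: 2510 kg/m³ × 9.8 m/s² × 6630 m = 1.631×10^8 Pa = 1.631×10^5 kPa
greenschist: 2770 kg/m³ × 9.8 m/s² × 6130 m = 1.664×10^8 Pa = 1.664×10^5 kPa
Total = 16251 + 1.631×10^5 + 1.664×10^5 = 3.4574×10^5 kPa

346000 kPa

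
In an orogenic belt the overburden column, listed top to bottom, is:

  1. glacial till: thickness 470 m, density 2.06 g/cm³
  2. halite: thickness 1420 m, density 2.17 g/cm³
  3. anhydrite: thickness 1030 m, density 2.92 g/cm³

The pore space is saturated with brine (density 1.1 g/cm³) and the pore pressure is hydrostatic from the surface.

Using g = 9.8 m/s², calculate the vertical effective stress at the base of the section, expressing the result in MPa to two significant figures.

38 MPa

Overburden (lithostatic) stress σ_v:
glacial till: 2060 kg/m³ × 9.8 m/s² × 470 m = 9.488×10^6 Pa = 9.488 MPa
halite: 2170 kg/m³ × 9.8 m/s² × 1420 m = 3.020×10^7 Pa = 30.20 MPa
anhydrite: 2920 kg/m³ × 9.8 m/s² × 1030 m = 2.947×10^7 Pa = 29.47 MPa
Total = 9.488 + 30.20 + 29.47 = 69.161 MPa
Pore pressure P_p = 1100 kg/m³ × 9.8 m/s² × 2920 m = 3.148×10^7 Pa = 31.48 MPa
Effective stress σ' = σ_v − P_p = 69.16 − 31.48 = 37.683 MPa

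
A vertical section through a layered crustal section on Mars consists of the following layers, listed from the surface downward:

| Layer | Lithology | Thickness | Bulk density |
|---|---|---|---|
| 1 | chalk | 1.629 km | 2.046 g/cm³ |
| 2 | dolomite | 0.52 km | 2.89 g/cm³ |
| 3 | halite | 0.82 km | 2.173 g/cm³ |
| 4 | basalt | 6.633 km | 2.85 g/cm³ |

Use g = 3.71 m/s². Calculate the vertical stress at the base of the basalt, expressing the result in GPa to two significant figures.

0.095 GPa

chalk: 2046 kg/m³ × 3.71 m/s² × 1629 m = 1.237×10^7 Pa = 0.01237 GPa
dolomite: 2890 kg/m³ × 3.71 m/s² × 520 m = 5.575×10^6 Pa = 5.575×10^-3 GPa
halite: 2173 kg/m³ × 3.71 m/s² × 820 m = 6.611×10^6 Pa = 6.611×10^-3 GPa
basalt: 2850 kg/m³ × 3.71 m/s² × 6633 m = 7.013×10^7 Pa = 0.07013 GPa
Total = 0.01237 + 5.575×10^-3 + 6.611×10^-3 + 0.07013 = 0.094685 GPa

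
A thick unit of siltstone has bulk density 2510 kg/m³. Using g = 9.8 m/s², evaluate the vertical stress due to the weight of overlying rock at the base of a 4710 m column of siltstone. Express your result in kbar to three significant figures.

1.16 kbar

siltstone: 2510 kg/m³ × 9.8 m/s² × 4710 m = 1.159×10^8 Pa = 1.159 kbar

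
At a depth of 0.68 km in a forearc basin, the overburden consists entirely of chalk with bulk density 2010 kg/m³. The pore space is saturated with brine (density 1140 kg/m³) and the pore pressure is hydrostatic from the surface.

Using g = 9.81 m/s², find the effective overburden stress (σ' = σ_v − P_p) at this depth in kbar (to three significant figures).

Overburden (lithostatic) stress σ_v:
chalk: 2010 kg/m³ × 9.81 m/s² × 680 m = 1.341×10^7 Pa = 13.41 MPa
Pore pressure P_p = 1140 kg/m³ × 9.81 m/s² × 680 m = 7.605×10^6 Pa = 7.605 MPa
Effective stress σ' = σ_v − P_p = 13.41 − 7.605 = 5.8036 MPa = 0.058036 kbar

0.0580 kbar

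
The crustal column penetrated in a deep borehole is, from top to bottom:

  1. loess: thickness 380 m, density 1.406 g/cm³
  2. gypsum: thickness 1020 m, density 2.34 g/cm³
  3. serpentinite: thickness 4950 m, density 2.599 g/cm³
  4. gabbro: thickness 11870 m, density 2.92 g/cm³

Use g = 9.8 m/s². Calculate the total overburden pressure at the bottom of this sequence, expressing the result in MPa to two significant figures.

loess: 1406 kg/m³ × 9.8 m/s² × 380 m = 5.236×10^6 Pa = 5.236 MPa
gypsum: 2340 kg/m³ × 9.8 m/s² × 1020 m = 2.339×10^7 Pa = 23.39 MPa
serpentinite: 2599 kg/m³ × 9.8 m/s² × 4950 m = 1.261×10^8 Pa = 126.1 MPa
gabbro: 2920 kg/m³ × 9.8 m/s² × 11870 m = 3.397×10^8 Pa = 339.7 MPa
Total = 5.236 + 23.39 + 126.1 + 339.7 = 494.38 MPa

490 MPa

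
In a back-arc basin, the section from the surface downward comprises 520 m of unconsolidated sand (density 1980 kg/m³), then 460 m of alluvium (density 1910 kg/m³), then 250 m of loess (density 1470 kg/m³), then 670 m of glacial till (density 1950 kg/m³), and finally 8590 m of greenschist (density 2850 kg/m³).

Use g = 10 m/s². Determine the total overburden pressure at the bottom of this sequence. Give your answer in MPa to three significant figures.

281 MPa

unconsolidated sand: 1980 kg/m³ × 10 m/s² × 520 m = 1.030×10^7 Pa = 10.30 MPa
alluvium: 1910 kg/m³ × 10 m/s² × 460 m = 8.786×10^6 Pa = 8.786 MPa
loess: 1470 kg/m³ × 10 m/s² × 250 m = 3.675×10^6 Pa = 3.675 MPa
glacial till: 1950 kg/m³ × 10 m/s² × 670 m = 1.306×10^7 Pa = 13.06 MPa
greenschist: 2850 kg/m³ × 10 m/s² × 8590 m = 2.448×10^8 Pa = 244.8 MPa
Total = 10.30 + 8.786 + 3.675 + 13.06 + 244.8 = 280.64 MPa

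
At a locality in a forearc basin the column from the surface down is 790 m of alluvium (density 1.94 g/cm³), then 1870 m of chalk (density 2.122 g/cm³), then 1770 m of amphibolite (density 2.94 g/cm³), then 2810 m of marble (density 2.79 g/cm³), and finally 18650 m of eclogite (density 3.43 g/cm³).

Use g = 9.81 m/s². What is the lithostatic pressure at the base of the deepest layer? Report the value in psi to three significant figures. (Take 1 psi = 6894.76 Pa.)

alluvium: 1940 kg/m³ × 9.81 m/s² × 790 m = 1.503×10^7 Pa = 2181 psi
chalk: 2122 kg/m³ × 9.81 m/s² × 1870 m = 3.893×10^7 Pa = 5646 psi
amphibolite: 2940 kg/m³ × 9.81 m/s² × 1770 m = 5.105×10^7 Pa = 7404 psi
marble: 2790 kg/m³ × 9.81 m/s² × 2810 m = 7.691×10^7 Pa = 11155 psi
eclogite: 3430 kg/m³ × 9.81 m/s² × 18650 m = 6.275×10^8 Pa = 91017 psi
Total = 2181 + 5646 + 7404 + 11155 + 91017 = 1.1740×10^5 psi

117000 psi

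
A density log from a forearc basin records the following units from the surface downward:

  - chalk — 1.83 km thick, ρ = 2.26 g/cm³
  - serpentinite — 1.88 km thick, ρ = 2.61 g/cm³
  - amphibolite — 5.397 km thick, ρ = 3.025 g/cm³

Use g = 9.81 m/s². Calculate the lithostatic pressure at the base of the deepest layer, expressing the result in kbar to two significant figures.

chalk: 2260 kg/m³ × 9.81 m/s² × 1830 m = 4.057×10^7 Pa = 0.4057 kbar
serpentinite: 2610 kg/m³ × 9.81 m/s² × 1880 m = 4.814×10^7 Pa = 0.4814 kbar
amphibolite: 3025 kg/m³ × 9.81 m/s² × 5397 m = 1.602×10^8 Pa = 1.602 kbar
Total = 0.4057 + 0.4814 + 1.602 = 2.4887 kbar

2.5 kbar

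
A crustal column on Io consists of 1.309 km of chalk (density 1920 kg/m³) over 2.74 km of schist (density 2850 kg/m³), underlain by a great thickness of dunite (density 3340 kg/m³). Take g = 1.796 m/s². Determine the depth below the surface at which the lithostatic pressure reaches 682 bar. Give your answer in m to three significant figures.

12300 m

Pressure at base of upper layers: 1920×1.796×1309 + 2850×1.796×2740 = 1.854×10^7 Pa = 185.4 bar
Remaining pressure to be supplied by dunite: 6.820×10^7 − 1.854×10^7 = 4.966×10^7 Pa
Additional depth in dunite = 4.966×10^7 Pa / (3340 kg/m³ × 1.796 m/s²) = 8278.7 m
Total depth = 4049 m + 8278.7 m = 12328 m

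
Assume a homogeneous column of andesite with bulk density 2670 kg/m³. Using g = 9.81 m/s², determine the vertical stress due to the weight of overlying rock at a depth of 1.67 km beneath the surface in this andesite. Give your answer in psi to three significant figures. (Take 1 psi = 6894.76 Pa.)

andesite: 2670 kg/m³ × 9.81 m/s² × 1670 m = 4.374×10^7 Pa = 6344 psi

6340 psi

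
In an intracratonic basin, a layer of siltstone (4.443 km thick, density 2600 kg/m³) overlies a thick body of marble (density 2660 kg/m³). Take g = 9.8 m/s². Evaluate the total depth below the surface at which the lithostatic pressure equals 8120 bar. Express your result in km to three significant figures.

Pressure at base of upper layers: 2600×9.8×4443 = 1.132×10^8 Pa = 1132 bar
Remaining pressure to be supplied by marble: 8.120×10^8 − 1.132×10^8 = 6.988×10^8 Pa
Additional depth in marble = 6.988×10^8 Pa / (2660 kg/m³ × 9.8 m/s²) = 26807 m
Total depth = 4443 m + 26807 m = 31250 m
= 31.250 km

31.2 km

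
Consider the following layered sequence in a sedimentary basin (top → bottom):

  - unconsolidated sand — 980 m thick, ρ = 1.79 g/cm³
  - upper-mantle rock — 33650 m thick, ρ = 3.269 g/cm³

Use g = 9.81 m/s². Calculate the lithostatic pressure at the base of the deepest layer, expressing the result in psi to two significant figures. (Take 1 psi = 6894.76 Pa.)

160000 psi

unconsolidated sand: 1790 kg/m³ × 9.81 m/s² × 980 m = 1.721×10^7 Pa = 2496 psi
upper-mantle rock: 3269 kg/m³ × 9.81 m/s² × 33650 m = 1.079×10^9 Pa = 1.565×10^5 psi
Total = 2496 + 1.565×10^5 = 1.5901×10^5 psi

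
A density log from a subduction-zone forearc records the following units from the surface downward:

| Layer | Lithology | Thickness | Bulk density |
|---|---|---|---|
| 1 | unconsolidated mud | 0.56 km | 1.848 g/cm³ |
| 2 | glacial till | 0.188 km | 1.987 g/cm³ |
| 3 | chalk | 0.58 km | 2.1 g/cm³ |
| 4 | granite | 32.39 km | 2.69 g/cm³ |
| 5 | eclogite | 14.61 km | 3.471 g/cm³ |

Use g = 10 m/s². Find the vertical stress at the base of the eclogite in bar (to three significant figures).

unconsolidated mud: 1848 kg/m³ × 10 m/s² × 560 m = 1.035×10^7 Pa = 103.5 bar
glacial till: 1987 kg/m³ × 10 m/s² × 188 m = 3.736×10^6 Pa = 37.36 bar
chalk: 2100 kg/m³ × 10 m/s² × 580 m = 1.218×10^7 Pa = 121.8 bar
granite: 2690 kg/m³ × 10 m/s² × 32390 m = 8.713×10^8 Pa = 8713 bar
eclogite: 3471 kg/m³ × 10 m/s² × 14610 m = 5.071×10^8 Pa = 5071 bar
Total = 103.5 + 37.36 + 121.8 + 8713 + 5071 = 14047 bar

14000 bar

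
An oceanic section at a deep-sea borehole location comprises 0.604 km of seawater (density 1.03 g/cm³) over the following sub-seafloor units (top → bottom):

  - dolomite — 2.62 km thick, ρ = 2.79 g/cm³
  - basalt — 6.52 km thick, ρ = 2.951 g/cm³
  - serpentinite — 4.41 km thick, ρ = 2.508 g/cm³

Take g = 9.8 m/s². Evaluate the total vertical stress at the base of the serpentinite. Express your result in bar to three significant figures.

seawater: 1030 kg/m³ × 9.8 m/s² × 604 m = 6.097×10^6 Pa = 60.97 bar
dolomite: 2790 kg/m³ × 9.8 m/s² × 2620 m = 7.164×10^7 Pa = 716.4 bar
basalt: 2951 kg/m³ × 9.8 m/s² × 6520 m = 1.886×10^8 Pa = 1886 bar
serpentinite: 2508 kg/m³ × 9.8 m/s² × 4410 m = 1.084×10^8 Pa = 1084 bar
Total = 60.97 + 716.4 + 1886 + 1084 = 3746.8 bar

3750 bar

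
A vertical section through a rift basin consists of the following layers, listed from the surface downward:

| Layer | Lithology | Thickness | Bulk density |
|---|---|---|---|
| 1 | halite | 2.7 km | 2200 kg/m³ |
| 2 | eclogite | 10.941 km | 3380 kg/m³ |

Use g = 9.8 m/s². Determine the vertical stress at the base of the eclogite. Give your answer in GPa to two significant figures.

0.42 GPa

halite: 2200 kg/m³ × 9.8 m/s² × 2700 m = 5.821×10^7 Pa = 0.05821 GPa
eclogite: 3380 kg/m³ × 9.8 m/s² × 10941 m = 3.624×10^8 Pa = 0.3624 GPa
Total = 0.05821 + 0.3624 = 0.42062 GPa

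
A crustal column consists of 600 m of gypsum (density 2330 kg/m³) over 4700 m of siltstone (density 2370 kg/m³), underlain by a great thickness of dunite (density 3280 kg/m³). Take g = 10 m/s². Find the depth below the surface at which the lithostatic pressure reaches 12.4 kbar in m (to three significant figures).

Pressure at base of upper layers: 2330×10×600 + 2370×10×4700 = 1.254×10^8 Pa = 1.254 kbar
Remaining pressure to be supplied by dunite: 1.240×10^9 − 1.254×10^8 = 1.115×10^9 Pa
Additional depth in dunite = 1.115×10^9 Pa / (3280 kg/m³ × 10 m/s²) = 33983 m
Total depth = 5300 m + 33983 m = 39283 m

39300 m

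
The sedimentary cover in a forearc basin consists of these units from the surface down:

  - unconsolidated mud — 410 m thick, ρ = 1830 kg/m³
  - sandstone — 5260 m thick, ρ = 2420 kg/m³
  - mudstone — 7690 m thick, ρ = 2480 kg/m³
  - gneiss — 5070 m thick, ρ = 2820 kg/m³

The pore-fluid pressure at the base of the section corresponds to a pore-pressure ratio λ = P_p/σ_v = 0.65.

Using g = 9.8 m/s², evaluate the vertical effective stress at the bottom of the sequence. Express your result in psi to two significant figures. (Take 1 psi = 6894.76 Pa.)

Overburden (lithostatic) stress σ_v:
unconsolidated mud: 1830 kg/m³ × 9.8 m/s² × 410 m = 7.353×10^6 Pa = 7.353 MPa
sandstone: 2420 kg/m³ × 9.8 m/s² × 5260 m = 1.247×10^8 Pa = 124.7 MPa
mudstone: 2480 kg/m³ × 9.8 m/s² × 7690 m = 1.869×10^8 Pa = 186.9 MPa
gneiss: 2820 kg/m³ × 9.8 m/s² × 5070 m = 1.401×10^8 Pa = 140.1 MPa
Total = 7.353 + 124.7 + 186.9 + 140.1 = 459.11 MPa
Pore pressure P_p = λ·σ_v = 0.65 × 459.1 MPa = 298.4 MPa
Effective stress σ' = σ_v − P_p = 459.1 − 298.4 = 160.69 MPa = 23306 psi

23000 psi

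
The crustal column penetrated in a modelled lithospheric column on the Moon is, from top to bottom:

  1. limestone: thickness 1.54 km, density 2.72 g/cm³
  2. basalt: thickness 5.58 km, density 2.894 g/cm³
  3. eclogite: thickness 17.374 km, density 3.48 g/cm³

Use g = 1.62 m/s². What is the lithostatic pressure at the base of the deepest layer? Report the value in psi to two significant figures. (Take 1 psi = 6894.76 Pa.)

19000 psi

limestone: 2720 kg/m³ × 1.62 m/s² × 1540 m = 6.786×10^6 Pa = 984.2 psi
basalt: 2894 kg/m³ × 1.62 m/s² × 5580 m = 2.616×10^7 Pa = 3794 psi
eclogite: 3480 kg/m³ × 1.62 m/s² × 17374 m = 9.795×10^7 Pa = 14206 psi
Total = 984.2 + 3794 + 14206 = 18985 psi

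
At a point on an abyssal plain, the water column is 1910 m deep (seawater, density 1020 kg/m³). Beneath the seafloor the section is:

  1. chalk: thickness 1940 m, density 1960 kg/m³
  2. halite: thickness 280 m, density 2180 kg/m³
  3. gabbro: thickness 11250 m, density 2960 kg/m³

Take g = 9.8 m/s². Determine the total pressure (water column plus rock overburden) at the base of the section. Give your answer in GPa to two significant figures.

seawater: 1020 kg/m³ × 9.8 m/s² × 1910 m = 1.909×10^7 Pa = 0.01909 GPa
chalk: 1960 kg/m³ × 9.8 m/s² × 1940 m = 3.726×10^7 Pa = 0.03726 GPa
halite: 2180 kg/m³ × 9.8 m/s² × 280 m = 5.982×10^6 Pa = 5.982×10^-3 GPa
gabbro: 2960 kg/m³ × 9.8 m/s² × 11250 m = 3.263×10^8 Pa = 0.3263 GPa
Total = 0.01909 + 0.03726 + 5.982×10^-3 + 0.3263 = 0.38868 GPa

0.39 GPa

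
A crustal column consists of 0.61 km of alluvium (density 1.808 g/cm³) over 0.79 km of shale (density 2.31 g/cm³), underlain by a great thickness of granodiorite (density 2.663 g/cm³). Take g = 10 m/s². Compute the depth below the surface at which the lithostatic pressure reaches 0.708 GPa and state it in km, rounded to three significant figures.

26.9 km

Pressure at base of upper layers: 1808×10×610 + 2310×10×790 = 2.928×10^7 Pa = 0.02928 GPa
Remaining pressure to be supplied by granodiorite: 7.080×10^8 − 2.928×10^7 = 6.787×10^8 Pa
Additional depth in granodiorite = 6.787×10^8 Pa / (2663 kg/m³ × 10 m/s²) = 25487 m
Total depth = 1400 m + 25487 m = 26887 m
= 26.887 km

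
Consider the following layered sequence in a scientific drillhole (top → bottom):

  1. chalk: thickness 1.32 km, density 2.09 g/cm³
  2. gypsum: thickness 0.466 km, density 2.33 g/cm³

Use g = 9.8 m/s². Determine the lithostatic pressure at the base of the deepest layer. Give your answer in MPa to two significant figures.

chalk: 2090 kg/m³ × 9.8 m/s² × 1320 m = 2.704×10^7 Pa = 27.04 MPa
gypsum: 2330 kg/m³ × 9.8 m/s² × 466 m = 1.064×10^7 Pa = 10.64 MPa
Total = 27.04 + 10.64 = 37.677 MPa

38 MPa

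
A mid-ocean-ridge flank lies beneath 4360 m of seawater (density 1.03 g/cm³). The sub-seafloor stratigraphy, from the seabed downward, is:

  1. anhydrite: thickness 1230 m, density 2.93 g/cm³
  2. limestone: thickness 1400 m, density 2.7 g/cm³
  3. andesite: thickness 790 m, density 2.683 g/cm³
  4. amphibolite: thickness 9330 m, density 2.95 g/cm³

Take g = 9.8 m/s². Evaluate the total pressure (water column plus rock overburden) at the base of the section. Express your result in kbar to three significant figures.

4.07 kbar

seawater: 1030 kg/m³ × 9.8 m/s² × 4360 m = 4.401×10^7 Pa = 0.4401 kbar
anhydrite: 2930 kg/m³ × 9.8 m/s² × 1230 m = 3.532×10^7 Pa = 0.3532 kbar
limestone: 2700 kg/m³ × 9.8 m/s² × 1400 m = 3.704×10^7 Pa = 0.3704 kbar
andesite: 2683 kg/m³ × 9.8 m/s² × 790 m = 2.077×10^7 Pa = 0.2077 kbar
amphibolite: 2950 kg/m³ × 9.8 m/s² × 9330 m = 2.697×10^8 Pa = 2.697 kbar
Total = 0.4401 + 0.3532 + 0.3704 + 0.2077 + 2.697 = 4.0687 kbar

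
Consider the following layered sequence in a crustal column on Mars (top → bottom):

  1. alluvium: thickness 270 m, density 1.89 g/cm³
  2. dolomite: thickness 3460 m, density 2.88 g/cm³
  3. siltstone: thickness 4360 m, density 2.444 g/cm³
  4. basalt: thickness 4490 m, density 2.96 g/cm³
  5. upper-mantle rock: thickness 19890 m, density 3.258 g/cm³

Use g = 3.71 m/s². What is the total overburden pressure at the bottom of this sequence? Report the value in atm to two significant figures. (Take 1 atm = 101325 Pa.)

3600 atm

alluvium: 1890 kg/m³ × 3.71 m/s² × 270 m = 1.893×10^6 Pa = 18.68 atm
dolomite: 2880 kg/m³ × 3.71 m/s² × 3460 m = 3.697×10^7 Pa = 364.9 atm
siltstone: 2444 kg/m³ × 3.71 m/s² × 4360 m = 3.953×10^7 Pa = 390.2 atm
basalt: 2960 kg/m³ × 3.71 m/s² × 4490 m = 4.931×10^7 Pa = 486.6 atm
upper-mantle rock: 3258 kg/m³ × 3.71 m/s² × 19890 m = 2.404×10^8 Pa = 2373 atm
Total = 18.68 + 364.9 + 390.2 + 486.6 + 2373 = 3633.0 atm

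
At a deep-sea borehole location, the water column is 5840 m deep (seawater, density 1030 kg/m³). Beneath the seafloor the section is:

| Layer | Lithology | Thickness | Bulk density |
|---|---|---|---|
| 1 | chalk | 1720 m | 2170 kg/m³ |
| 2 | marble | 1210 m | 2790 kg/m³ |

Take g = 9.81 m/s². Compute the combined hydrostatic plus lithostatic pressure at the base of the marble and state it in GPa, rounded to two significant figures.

seawater: 1030 kg/m³ × 9.81 m/s² × 5840 m = 5.901×10^7 Pa = 0.05901 GPa
chalk: 2170 kg/m³ × 9.81 m/s² × 1720 m = 3.661×10^7 Pa = 0.03661 GPa
marble: 2790 kg/m³ × 9.81 m/s² × 1210 m = 3.312×10^7 Pa = 0.03312 GPa
Total = 0.05901 + 0.03661 + 0.03312 = 0.12874 GPa

0.13 GPa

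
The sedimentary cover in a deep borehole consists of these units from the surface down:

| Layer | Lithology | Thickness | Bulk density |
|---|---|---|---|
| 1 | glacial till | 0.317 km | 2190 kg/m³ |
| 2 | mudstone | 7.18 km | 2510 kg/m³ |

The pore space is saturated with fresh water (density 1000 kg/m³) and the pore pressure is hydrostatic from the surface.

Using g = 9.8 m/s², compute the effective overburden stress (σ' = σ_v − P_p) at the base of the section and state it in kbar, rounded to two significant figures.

1.1 kbar

Overburden (lithostatic) stress σ_v:
glacial till: 2190 kg/m³ × 9.8 m/s² × 317 m = 6.803×10^6 Pa = 6.803 MPa
mudstone: 2510 kg/m³ × 9.8 m/s² × 7180 m = 1.766×10^8 Pa = 176.6 MPa
Total = 6.803 + 176.6 = 183.42 MPa
Pore pressure P_p = 1000 kg/m³ × 9.8 m/s² × 7497 m = 7.347×10^7 Pa = 73.47 MPa
Effective stress σ' = σ_v − P_p = 183.4 − 73.47 = 109.95 MPa = 1.0995 kbar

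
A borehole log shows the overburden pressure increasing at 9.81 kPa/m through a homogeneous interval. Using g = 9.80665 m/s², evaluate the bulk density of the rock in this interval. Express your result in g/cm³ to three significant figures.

1.00 g/cm³

ρ = (dP/dz)/g = 9.81 kPa/m / 9.80665 m/s² = 9810.0 Pa/m / 9.80665 m/s² = 1000.3 kg/m³
= 1.000 g/cm³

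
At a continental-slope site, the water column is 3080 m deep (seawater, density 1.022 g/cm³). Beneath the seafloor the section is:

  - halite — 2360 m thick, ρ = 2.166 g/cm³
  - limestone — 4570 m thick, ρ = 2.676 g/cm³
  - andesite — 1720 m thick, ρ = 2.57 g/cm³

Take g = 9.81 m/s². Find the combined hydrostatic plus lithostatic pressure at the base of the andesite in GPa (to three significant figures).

seawater: 1022 kg/m³ × 9.81 m/s² × 3080 m = 3.088×10^7 Pa = 0.03088 GPa
halite: 2166 kg/m³ × 9.81 m/s² × 2360 m = 5.015×10^7 Pa = 0.05015 GPa
limestone: 2676 kg/m³ × 9.81 m/s² × 4570 m = 1.200×10^8 Pa = 0.1200 GPa
andesite: 2570 kg/m³ × 9.81 m/s² × 1720 m = 4.336×10^7 Pa = 0.04336 GPa
Total = 0.03088 + 0.05015 + 0.1200 + 0.04336 = 0.24436 GPa

0.244 GPa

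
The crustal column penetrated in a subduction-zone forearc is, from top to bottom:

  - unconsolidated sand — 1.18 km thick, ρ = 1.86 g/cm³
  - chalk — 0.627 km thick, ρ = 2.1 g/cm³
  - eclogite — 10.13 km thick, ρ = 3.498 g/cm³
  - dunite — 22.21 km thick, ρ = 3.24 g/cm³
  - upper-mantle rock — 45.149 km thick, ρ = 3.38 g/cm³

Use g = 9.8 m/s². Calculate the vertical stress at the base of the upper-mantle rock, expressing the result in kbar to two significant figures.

26 kbar

unconsolidated sand: 1860 kg/m³ × 9.8 m/s² × 1180 m = 2.151×10^7 Pa = 0.2151 kbar
chalk: 2100 kg/m³ × 9.8 m/s² × 627 m = 1.290×10^7 Pa = 0.1290 kbar
eclogite: 3498 kg/m³ × 9.8 m/s² × 10130 m = 3.473×10^8 Pa = 3.473 kbar
dunite: 3240 kg/m³ × 9.8 m/s² × 22210 m = 7.052×10^8 Pa = 7.052 kbar
upper-mantle rock: 3380 kg/m³ × 9.8 m/s² × 45149 m = 1.496×10^9 Pa = 14.96 kbar
Total = 0.2151 + 0.1290 + 3.473 + 7.052 + 14.96 = 25.824 kbar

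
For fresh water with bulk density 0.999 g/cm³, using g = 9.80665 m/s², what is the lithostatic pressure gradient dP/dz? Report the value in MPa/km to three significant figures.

9.80 MPa/km

dP/dz = ρg = 999 kg/m³ × 9.80665 m/s² = 9796.8 Pa/m
= 9796.8 Pa/m × (1 MPa/km / 1000.0 Pa/m) = 9.7968 MPa/km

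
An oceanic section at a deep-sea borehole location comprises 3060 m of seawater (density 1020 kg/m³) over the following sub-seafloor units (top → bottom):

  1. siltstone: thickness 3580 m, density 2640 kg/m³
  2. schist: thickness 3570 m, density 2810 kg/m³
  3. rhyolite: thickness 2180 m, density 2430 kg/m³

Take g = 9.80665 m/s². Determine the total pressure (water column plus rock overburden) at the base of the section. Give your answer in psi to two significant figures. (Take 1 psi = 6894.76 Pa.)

seawater: 1020 kg/m³ × 9.80665 m/s² × 3060 m = 3.061×10^7 Pa = 4439 psi
siltstone: 2640 kg/m³ × 9.80665 m/s² × 3580 m = 9.268×10^7 Pa = 13443 psi
schist: 2810 kg/m³ × 9.80665 m/s² × 3570 m = 9.838×10^7 Pa = 14268 psi
rhyolite: 2430 kg/m³ × 9.80665 m/s² × 2180 m = 5.195×10^7 Pa = 7535 psi
Total = 4439 + 13443 + 14268 + 7535 = 39685 psi

40000 psi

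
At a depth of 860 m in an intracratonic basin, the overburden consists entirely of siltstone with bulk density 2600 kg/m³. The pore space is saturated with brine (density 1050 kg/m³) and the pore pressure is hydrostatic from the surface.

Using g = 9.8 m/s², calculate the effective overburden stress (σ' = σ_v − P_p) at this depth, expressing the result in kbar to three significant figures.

0.131 kbar

Overburden (lithostatic) stress σ_v:
siltstone: 2600 kg/m³ × 9.8 m/s² × 860 m = 2.191×10^7 Pa = 21.91 MPa
Pore pressure P_p = 1050 kg/m³ × 9.8 m/s² × 860 m = 8.849×10^6 Pa = 8.849 MPa
Effective stress σ' = σ_v − P_p = 21.91 − 8.849 = 13.063 MPa = 0.13063 kbar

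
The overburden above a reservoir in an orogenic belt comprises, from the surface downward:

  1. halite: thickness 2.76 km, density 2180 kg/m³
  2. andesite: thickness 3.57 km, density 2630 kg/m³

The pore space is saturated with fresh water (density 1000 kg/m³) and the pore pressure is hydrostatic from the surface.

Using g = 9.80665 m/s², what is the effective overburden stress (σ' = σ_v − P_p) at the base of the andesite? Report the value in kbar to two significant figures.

0.89 kbar

Overburden (lithostatic) stress σ_v:
halite: 2180 kg/m³ × 9.80665 m/s² × 2760 m = 5.900×10^7 Pa = 59.00 MPa
andesite: 2630 kg/m³ × 9.80665 m/s² × 3570 m = 9.208×10^7 Pa = 92.08 MPa
Total = 59.00 + 92.08 = 151.08 MPa
Pore pressure P_p = 1000 kg/m³ × 9.80665 m/s² × 6330 m = 6.208×10^7 Pa = 62.08 MPa
Effective stress σ' = σ_v − P_p = 151.1 − 62.08 = 89.004 MPa = 0.89004 kbar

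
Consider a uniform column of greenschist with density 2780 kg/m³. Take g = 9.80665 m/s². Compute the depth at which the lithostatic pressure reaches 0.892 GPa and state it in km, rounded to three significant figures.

h = P/(ρg) = 0.892 GPa / (2780 kg/m³ × 9.80665 m/s²) = 8.920×10^8 Pa / 27262 Pa/m = 32719 m
= 32.719 km

32.7 km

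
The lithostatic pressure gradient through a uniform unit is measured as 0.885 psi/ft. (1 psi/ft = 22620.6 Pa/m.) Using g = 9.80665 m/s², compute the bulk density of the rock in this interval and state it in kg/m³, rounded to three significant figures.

2040 kg/m³

ρ = (dP/dz)/g = 0.885 psi/ft / 9.80665 m/s² = 20019 Pa/m / 9.80665 m/s² = 2041.4 kg/m³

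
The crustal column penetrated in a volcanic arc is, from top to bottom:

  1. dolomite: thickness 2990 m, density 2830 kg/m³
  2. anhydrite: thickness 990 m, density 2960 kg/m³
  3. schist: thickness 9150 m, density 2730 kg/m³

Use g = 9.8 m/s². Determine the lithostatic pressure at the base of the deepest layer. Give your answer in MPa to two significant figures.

360 MPa

dolomite: 2830 kg/m³ × 9.8 m/s² × 2990 m = 8.292×10^7 Pa = 82.92 MPa
anhydrite: 2960 kg/m³ × 9.8 m/s² × 990 m = 2.872×10^7 Pa = 28.72 MPa
schist: 2730 kg/m³ × 9.8 m/s² × 9150 m = 2.448×10^8 Pa = 244.8 MPa
Total = 82.92 + 28.72 + 244.8 = 356.44 MPa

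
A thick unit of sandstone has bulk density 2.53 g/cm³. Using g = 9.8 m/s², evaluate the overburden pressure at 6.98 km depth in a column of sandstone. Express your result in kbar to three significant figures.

1.73 kbar

sandstone: 2530 kg/m³ × 9.8 m/s² × 6980 m = 1.731×10^8 Pa = 1.731 kbar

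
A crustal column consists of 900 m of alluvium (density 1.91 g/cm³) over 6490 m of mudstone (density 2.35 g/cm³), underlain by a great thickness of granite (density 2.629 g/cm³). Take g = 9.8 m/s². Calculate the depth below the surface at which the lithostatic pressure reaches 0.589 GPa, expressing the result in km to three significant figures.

23.8 km

Pressure at base of upper layers: 1910×9.8×900 + 2350×9.8×6490 = 1.663×10^8 Pa = 0.1663 GPa
Remaining pressure to be supplied by granite: 5.890×10^8 − 1.663×10^8 = 4.227×10^8 Pa
Additional depth in granite = 4.227×10^8 Pa / (2629 kg/m³ × 9.8 m/s²) = 16406 m
Total depth = 7390 m + 16406 m = 23796 m
= 23.796 km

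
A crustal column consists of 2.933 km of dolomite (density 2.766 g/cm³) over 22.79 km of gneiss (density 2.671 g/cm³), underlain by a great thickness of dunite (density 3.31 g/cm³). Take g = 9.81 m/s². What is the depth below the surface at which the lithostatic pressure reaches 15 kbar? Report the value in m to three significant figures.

Pressure at base of upper layers: 2766×9.81×2933 + 2671×9.81×22790 = 6.767×10^8 Pa = 6.767 kbar
Remaining pressure to be supplied by dunite: 1.500×10^9 − 6.767×10^8 = 8.233×10^8 Pa
Additional depth in dunite = 8.233×10^8 Pa / (3310 kg/m³ × 9.81 m/s²) = 25354 m
Total depth = 25723 m + 25354 m = 51077 m

51100 m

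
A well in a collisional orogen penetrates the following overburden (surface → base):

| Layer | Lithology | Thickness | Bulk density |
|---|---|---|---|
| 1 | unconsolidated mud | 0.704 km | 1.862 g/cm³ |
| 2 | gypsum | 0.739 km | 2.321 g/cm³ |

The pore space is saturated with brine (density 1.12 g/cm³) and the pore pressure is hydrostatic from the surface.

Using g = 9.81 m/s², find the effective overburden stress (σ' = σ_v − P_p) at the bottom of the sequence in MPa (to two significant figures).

Overburden (lithostatic) stress σ_v:
unconsolidated mud: 1862 kg/m³ × 9.81 m/s² × 704 m = 1.286×10^7 Pa = 12.86 MPa
gypsum: 2321 kg/m³ × 9.81 m/s² × 739 m = 1.683×10^7 Pa = 16.83 MPa
Total = 12.86 + 16.83 = 29.686 MPa
Pore pressure P_p = 1120 kg/m³ × 9.81 m/s² × 1443 m = 1.585×10^7 Pa = 15.85 MPa
Effective stress σ' = σ_v − P_p = 29.69 − 15.85 = 13.831 MPa

14 MPa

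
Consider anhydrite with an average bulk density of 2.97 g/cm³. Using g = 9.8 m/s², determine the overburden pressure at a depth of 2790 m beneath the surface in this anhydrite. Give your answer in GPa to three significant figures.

anhydrite: 2970 kg/m³ × 9.8 m/s² × 2790 m = 8.121×10^7 Pa = 0.08121 GPa

0.0812 GPa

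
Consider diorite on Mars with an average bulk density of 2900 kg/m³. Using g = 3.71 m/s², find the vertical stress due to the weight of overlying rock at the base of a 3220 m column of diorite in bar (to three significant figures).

346 bar

diorite: 2900 kg/m³ × 3.71 m/s² × 3220 m = 3.464×10^7 Pa = 346.4 bar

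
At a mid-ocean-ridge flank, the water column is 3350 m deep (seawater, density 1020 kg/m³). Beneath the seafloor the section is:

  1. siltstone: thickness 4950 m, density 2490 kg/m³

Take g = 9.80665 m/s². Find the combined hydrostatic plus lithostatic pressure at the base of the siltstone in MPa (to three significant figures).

154 MPa

seawater: 1020 kg/m³ × 9.80665 m/s² × 3350 m = 3.351×10^7 Pa = 33.51 MPa
siltstone: 2490 kg/m³ × 9.80665 m/s² × 4950 m = 1.209×10^8 Pa = 120.9 MPa
Total = 33.51 + 120.9 = 154.38 MPa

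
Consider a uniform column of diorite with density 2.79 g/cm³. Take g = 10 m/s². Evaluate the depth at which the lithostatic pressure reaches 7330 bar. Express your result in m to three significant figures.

h = P/(ρg) = 7330 bar / (2790 kg/m³ × 10 m/s²) = 7.330×10^8 Pa / 27900 Pa/m = 26272 m

26300 m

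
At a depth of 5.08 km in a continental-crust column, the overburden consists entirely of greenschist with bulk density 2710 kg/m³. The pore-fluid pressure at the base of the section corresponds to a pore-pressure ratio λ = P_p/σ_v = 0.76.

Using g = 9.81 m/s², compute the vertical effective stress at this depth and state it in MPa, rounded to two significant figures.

Overburden (lithostatic) stress σ_v:
greenschist: 2710 kg/m³ × 9.81 m/s² × 5080 m = 1.351×10^8 Pa = 135.1 MPa
Pore pressure P_p = λ·σ_v = 0.76 × 135.1 MPa = 102.6 MPa
Effective stress σ' = σ_v − P_p = 135.1 − 102.6 = 32.413 MPa

32 MPa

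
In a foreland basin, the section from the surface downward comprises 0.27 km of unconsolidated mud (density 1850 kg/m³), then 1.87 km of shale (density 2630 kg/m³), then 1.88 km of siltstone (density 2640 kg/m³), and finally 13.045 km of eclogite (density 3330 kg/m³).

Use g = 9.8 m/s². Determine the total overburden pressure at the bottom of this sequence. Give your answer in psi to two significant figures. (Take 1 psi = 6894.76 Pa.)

76000 psi

unconsolidated mud: 1850 kg/m³ × 9.8 m/s² × 270 m = 4.895×10^6 Pa = 710.0 psi
shale: 2630 kg/m³ × 9.8 m/s² × 1870 m = 4.820×10^7 Pa = 6990 psi
siltstone: 2640 kg/m³ × 9.8 m/s² × 1880 m = 4.864×10^7 Pa = 7055 psi
eclogite: 3330 kg/m³ × 9.8 m/s² × 13045 m = 4.257×10^8 Pa = 61744 psi
Total = 710.0 + 6990 + 7055 + 61744 = 76499 psi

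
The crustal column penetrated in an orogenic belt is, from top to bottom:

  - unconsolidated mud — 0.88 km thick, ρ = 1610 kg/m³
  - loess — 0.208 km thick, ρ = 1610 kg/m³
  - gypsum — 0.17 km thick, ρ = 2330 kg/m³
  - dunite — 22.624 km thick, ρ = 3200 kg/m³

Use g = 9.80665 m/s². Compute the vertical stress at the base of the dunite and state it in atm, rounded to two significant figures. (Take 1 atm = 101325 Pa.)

7200 atm

unconsolidated mud: 1610 kg/m³ × 9.80665 m/s² × 880 m = 1.389×10^7 Pa = 137.1 atm
loess: 1610 kg/m³ × 9.80665 m/s² × 208 m = 3.284×10^6 Pa = 32.41 atm
gypsum: 2330 kg/m³ × 9.80665 m/s² × 170 m = 3.884×10^6 Pa = 38.34 atm
dunite: 3200 kg/m³ × 9.80665 m/s² × 22624 m = 7.100×10^8 Pa = 7007 atm
Total = 137.1 + 32.41 + 38.34 + 7007 = 7214.7 atm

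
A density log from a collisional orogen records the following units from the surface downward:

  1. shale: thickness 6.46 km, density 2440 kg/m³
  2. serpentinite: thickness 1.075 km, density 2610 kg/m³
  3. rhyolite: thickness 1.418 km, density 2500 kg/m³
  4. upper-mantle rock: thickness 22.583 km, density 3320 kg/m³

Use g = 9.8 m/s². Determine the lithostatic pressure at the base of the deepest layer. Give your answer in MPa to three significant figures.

951 MPa

shale: 2440 kg/m³ × 9.8 m/s² × 6460 m = 1.545×10^8 Pa = 154.5 MPa
serpentinite: 2610 kg/m³ × 9.8 m/s² × 1075 m = 2.750×10^7 Pa = 27.50 MPa
rhyolite: 2500 kg/m³ × 9.8 m/s² × 1418 m = 3.474×10^7 Pa = 34.74 MPa
upper-mantle rock: 3320 kg/m³ × 9.8 m/s² × 22583 m = 7.348×10^8 Pa = 734.8 MPa
Total = 154.5 + 27.50 + 34.74 + 734.8 = 951.47 MPa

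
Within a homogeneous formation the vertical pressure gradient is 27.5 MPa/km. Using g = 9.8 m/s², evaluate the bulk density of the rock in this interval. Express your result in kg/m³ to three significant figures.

ρ = (dP/dz)/g = 27.5 MPa/km / 9.8 m/s² = 27500 Pa/m / 9.8 m/s² = 2806.1 kg/m³

2810 kg/m³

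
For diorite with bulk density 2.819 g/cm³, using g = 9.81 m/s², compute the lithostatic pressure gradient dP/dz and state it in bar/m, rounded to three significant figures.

0.277 bar/m

dP/dz = ρg = 2819 kg/m³ × 9.81 m/s² = 27654 Pa/m
= 27654 Pa/m × (1 bar/m / 1.0000×10^5 Pa/m) = 0.27654 bar/m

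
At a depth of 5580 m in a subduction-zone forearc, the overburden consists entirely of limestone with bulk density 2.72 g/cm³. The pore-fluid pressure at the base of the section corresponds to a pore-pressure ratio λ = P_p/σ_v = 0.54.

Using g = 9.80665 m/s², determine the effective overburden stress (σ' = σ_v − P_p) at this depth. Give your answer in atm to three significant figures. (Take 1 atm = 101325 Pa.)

Overburden (lithostatic) stress σ_v:
limestone: 2720 kg/m³ × 9.80665 m/s² × 5580 m = 1.488×10^8 Pa = 148.8 MPa
Pore pressure P_p = λ·σ_v = 0.54 × 148.8 MPa = 80.37 MPa
Effective stress σ' = σ_v − P_p = 148.8 − 80.37 = 68.467 MPa = 675.72 atm

676 atm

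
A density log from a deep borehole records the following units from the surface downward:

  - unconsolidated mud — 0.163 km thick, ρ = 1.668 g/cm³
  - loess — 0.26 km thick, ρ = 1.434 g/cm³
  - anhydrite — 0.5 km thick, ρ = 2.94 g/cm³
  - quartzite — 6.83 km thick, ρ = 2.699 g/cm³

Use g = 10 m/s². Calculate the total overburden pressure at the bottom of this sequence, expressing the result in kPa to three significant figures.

unconsolidated mud: 1668 kg/m³ × 10 m/s² × 163 m = 2.719×10^6 Pa = 2719 kPa
loess: 1434 kg/m³ × 10 m/s² × 260 m = 3.728×10^6 Pa = 3728 kPa
anhydrite: 2940 kg/m³ × 10 m/s² × 500 m = 1.470×10^7 Pa = 14700 kPa
quartzite: 2699 kg/m³ × 10 m/s² × 6830 m = 1.843×10^8 Pa = 1.843×10^5 kPa
Total = 2719 + 3728 + 14700 + 1.843×10^5 = 2.0549×10^5 kPa

205000 kPa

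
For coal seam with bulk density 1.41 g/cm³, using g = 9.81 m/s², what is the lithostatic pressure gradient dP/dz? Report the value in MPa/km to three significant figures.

13.8 MPa/km

dP/dz = ρg = 1410 kg/m³ × 9.81 m/s² = 13832 Pa/m
= 13832 Pa/m × (1 MPa/km / 1000.0 Pa/m) = 13.832 MPa/km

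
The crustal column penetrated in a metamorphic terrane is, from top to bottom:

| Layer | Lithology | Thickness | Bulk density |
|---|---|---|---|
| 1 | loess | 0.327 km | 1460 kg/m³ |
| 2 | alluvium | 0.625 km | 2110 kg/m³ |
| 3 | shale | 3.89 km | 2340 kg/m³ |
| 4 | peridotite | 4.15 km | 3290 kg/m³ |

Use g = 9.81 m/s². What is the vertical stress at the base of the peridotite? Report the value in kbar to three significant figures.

loess: 1460 kg/m³ × 9.81 m/s² × 327 m = 4.683×10^6 Pa = 0.04683 kbar
alluvium: 2110 kg/m³ × 9.81 m/s² × 625 m = 1.294×10^7 Pa = 0.1294 kbar
shale: 2340 kg/m³ × 9.81 m/s² × 3890 m = 8.930×10^7 Pa = 0.8930 kbar
peridotite: 3290 kg/m³ × 9.81 m/s² × 4150 m = 1.339×10^8 Pa = 1.339 kbar
Total = 0.04683 + 0.1294 + 0.8930 + 1.339 = 2.4086 kbar

2.41 kbar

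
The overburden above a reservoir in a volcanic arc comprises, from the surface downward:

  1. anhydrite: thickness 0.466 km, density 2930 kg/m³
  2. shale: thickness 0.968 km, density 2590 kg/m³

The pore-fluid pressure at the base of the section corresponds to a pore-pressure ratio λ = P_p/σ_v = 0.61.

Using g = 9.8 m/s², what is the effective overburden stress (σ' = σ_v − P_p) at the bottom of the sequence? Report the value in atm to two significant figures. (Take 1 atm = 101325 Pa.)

Overburden (lithostatic) stress σ_v:
anhydrite: 2930 kg/m³ × 9.8 m/s² × 466 m = 1.338×10^7 Pa = 13.38 MPa
shale: 2590 kg/m³ × 9.8 m/s² × 968 m = 2.457×10^7 Pa = 24.57 MPa
Total = 13.38 + 24.57 = 37.951 MPa
Pore pressure P_p = λ·σ_v = 0.61 × 37.95 MPa = 23.15 MPa
Effective stress σ' = σ_v − P_p = 37.95 − 23.15 = 14.801 MPa = 146.07 atm

150 atm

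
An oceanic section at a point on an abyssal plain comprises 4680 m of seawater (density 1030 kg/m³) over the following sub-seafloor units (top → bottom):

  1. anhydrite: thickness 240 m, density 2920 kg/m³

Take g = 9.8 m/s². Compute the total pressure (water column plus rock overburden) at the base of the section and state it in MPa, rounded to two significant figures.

54 MPa

seawater: 1030 kg/m³ × 9.8 m/s² × 4680 m = 4.724×10^7 Pa = 47.24 MPa
anhydrite: 2920 kg/m³ × 9.8 m/s² × 240 m = 6.868×10^6 Pa = 6.868 MPa
Total = 47.24 + 6.868 = 54.108 MPa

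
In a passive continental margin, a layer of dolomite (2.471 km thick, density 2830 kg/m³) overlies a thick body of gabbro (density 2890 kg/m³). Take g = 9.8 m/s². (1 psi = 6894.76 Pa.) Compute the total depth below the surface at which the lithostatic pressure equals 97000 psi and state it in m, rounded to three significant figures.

23700 m

Pressure at base of upper layers: 2830×9.8×2471 = 6.853×10^7 Pa = 9940 psi
Remaining pressure to be supplied by gabbro: 6.688×10^8 − 6.853×10^7 = 6.003×10^8 Pa
Additional depth in gabbro = 6.003×10^8 Pa / (2890 kg/m³ × 9.8 m/s²) = 21194 m
Total depth = 2471 m + 21194 m = 23665 m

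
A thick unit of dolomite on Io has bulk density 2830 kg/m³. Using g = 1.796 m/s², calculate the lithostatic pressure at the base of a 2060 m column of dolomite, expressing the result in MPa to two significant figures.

dolomite: 2830 kg/m³ × 1.796 m/s² × 2060 m = 1.047×10^7 Pa = 10.47 MPa

10 MPa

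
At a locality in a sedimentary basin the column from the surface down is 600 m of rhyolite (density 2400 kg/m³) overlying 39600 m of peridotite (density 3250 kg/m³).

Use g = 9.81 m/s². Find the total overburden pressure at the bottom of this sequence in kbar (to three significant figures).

12.8 kbar

rhyolite: 2400 kg/m³ × 9.81 m/s² × 600 m = 1.413×10^7 Pa = 0.1413 kbar
peridotite: 3250 kg/m³ × 9.81 m/s² × 39600 m = 1.263×10^9 Pa = 12.63 kbar
Total = 0.1413 + 12.63 = 12.767 kbar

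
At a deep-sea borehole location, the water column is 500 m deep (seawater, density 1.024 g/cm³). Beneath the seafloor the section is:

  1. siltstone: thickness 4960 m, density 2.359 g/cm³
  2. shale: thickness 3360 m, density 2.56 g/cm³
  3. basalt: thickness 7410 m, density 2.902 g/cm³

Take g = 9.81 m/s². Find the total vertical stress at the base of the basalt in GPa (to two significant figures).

0.42 GPa

seawater: 1024 kg/m³ × 9.81 m/s² × 500 m = 5.023×10^6 Pa = 5.023×10^-3 GPa
siltstone: 2359 kg/m³ × 9.81 m/s² × 4960 m = 1.148×10^8 Pa = 0.1148 GPa
shale: 2560 kg/m³ × 9.81 m/s² × 3360 m = 8.438×10^7 Pa = 0.08438 GPa
basalt: 2902 kg/m³ × 9.81 m/s² × 7410 m = 2.110×10^8 Pa = 0.2110 GPa
Total = 5.023×10^-3 + 0.1148 + 0.08438 + 0.2110 = 0.41514 GPa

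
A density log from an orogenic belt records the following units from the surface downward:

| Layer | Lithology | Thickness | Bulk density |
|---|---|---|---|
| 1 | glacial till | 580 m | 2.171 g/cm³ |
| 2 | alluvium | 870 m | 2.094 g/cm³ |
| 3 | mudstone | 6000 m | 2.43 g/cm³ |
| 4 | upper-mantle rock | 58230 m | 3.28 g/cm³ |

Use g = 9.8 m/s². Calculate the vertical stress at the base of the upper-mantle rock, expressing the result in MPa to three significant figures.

2040 MPa

glacial till: 2171 kg/m³ × 9.8 m/s² × 580 m = 1.234×10^7 Pa = 12.34 MPa
alluvium: 2094 kg/m³ × 9.8 m/s² × 870 m = 1.785×10^7 Pa = 17.85 MPa
mudstone: 2430 kg/m³ × 9.8 m/s² × 6000 m = 1.429×10^8 Pa = 142.9 MPa
upper-mantle rock: 3280 kg/m³ × 9.8 m/s² × 58230 m = 1.872×10^9 Pa = 1872 MPa
Total = 12.34 + 17.85 + 142.9 + 1872 = 2044.8 MPa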